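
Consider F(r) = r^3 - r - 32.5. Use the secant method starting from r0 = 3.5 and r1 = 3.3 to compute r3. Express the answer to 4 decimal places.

F(3.5) = 6.875000, F(3.3) = 0.137000
r2 = 3.300000 − 0.137000·(3.300000 − 3.500000) / (0.137000 − 6.875000) = 3.300000 − (-0.027400)/(-6.738000) = 3.295934
F(3.295934) = 0.008378
r3 = 3.295934 − 0.008378·(3.295934 − 3.300000) / (0.008378 − 0.137000) = 3.295934 − (-0.000034)/(-0.128622) = 3.295669

3.2957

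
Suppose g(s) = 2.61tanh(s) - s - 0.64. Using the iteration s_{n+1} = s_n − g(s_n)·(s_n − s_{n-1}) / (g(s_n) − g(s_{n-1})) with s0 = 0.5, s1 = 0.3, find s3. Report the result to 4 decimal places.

0.4409

g(0.5) = 0.066126, g(0.3) = -0.179674
s2 = 0.300000 − (-0.179674)·(0.300000 − 0.500000) / (-0.179674 − 0.066126) = 0.300000 − (0.035935)/(-0.245800) = 0.446195
g(0.446195) = 0.006785
s3 = 0.446195 − 0.006785·(0.446195 − 0.300000) / (0.006785 − (-0.179674)) = 0.446195 − (0.000992)/(0.186460) = 0.440875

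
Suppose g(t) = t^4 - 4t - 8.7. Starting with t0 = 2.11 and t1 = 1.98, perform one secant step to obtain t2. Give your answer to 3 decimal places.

g(2.11) = 2.68119, g(1.98) = -1.25046
t2 = 1.98000 − (-1.25046)·(1.98000 − 2.11000) / (-1.25046 − 2.68119) = 1.98000 − (0.16256)/(-3.93166) = 2.02135

2.021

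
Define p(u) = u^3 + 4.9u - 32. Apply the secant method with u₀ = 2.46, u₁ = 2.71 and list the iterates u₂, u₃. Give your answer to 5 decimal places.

p(2.46) = -5.0590640, p(2.71) = 1.1815110
u₂ = 2.7100000 − 1.1815110·(2.7100000 − 2.4600000) / (1.1815110 − (-5.0590640)) = 2.7100000 − (0.2953778)/(6.2405750) = 2.6626682
p(2.6626682) = -0.0751361
u₃ = 2.6626682 − (-0.0751361)·(2.6626682 − 2.7100000) / (-0.0751361 − 1.1815110) = 2.6626682 − (0.0035563)/(-1.2566471) = 2.6654982

2.66267, 2.66550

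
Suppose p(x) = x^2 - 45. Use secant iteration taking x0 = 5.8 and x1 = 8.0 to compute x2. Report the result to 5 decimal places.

6.62319

p(5.8) = -11.3600000, p(8.0) = 19.0000000
x2 = 8.0000000 − 19.0000000·(8.0000000 − 5.8000000) / (19.0000000 − (-11.3600000)) = 8.0000000 − (41.8000000)/(30.3600000) = 6.6231884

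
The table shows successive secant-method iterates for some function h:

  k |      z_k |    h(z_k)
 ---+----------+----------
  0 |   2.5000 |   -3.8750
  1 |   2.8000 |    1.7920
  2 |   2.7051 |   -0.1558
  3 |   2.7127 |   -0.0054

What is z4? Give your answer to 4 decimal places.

z4 = 2.7127 − (-0.0054)·(2.7127 − 2.7051) / (-0.0054 − (-0.1558))
   = 2.7127 − (-0.000041)/(0.150400) = 2.712973

2.7130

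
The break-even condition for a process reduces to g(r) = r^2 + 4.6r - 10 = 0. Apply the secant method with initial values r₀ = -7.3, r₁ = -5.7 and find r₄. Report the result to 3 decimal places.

-6.210

g(-7.3) = 9.71000, g(-5.7) = -3.73000
r₂ = -5.70000 − (-3.73000)·(-5.70000 − (-7.30000)) / (-3.73000 − 9.71000) = -5.70000 − (-5.96800)/(-13.44000) = -6.14405
g(-6.14405) = -0.51330
r₃ = -6.14405 − (-0.51330)·(-6.14405 − (-5.70000)) / (-0.51330 − (-3.73000)) = -6.14405 − (0.22793)/(3.21670) = -6.21491
g(-6.21491) = 0.03649
r₄ = -6.21491 − 0.03649·(-6.21491 − (-6.14405)) / (0.03649 − (-0.51330)) = -6.21491 − (-0.00259)/(0.54978) = -6.21020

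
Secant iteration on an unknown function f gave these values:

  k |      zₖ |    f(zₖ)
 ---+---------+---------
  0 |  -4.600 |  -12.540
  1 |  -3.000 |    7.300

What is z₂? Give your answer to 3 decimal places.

-3.589

z₂ = -3.000 − 7.300·(-3.000 − (-4.600)) / (7.300 − (-12.540))
   = -3.000 − (11.68000)/(19.84000) = -3.58871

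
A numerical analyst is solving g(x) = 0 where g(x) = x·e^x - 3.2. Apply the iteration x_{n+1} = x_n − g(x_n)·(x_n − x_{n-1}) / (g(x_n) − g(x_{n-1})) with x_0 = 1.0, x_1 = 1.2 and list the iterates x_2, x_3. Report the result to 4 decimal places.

1.0761, 1.0826

g(1.0) = -0.481718, g(1.2) = 0.784140
x_2 = 1.200000 − 0.784140·(1.200000 − 1.000000) / (0.784140 − (-0.481718)) = 1.200000 − (0.156828)/(1.265858) = 1.076109
g(1.076109) = -0.043508
x_3 = 1.076109 − (-0.043508)·(1.076109 − 1.200000) / (-0.043508 − 0.784140) = 1.076109 − (0.005390)/(-0.827648) = 1.082622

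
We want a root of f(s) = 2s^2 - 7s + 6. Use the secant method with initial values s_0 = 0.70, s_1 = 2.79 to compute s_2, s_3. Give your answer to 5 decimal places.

f(0.70) = 2.0800000, f(2.79) = 2.0382000
s_2 = 2.7900000 − 2.0382000·(2.7900000 − 0.7000000) / (2.0382000 − 2.0800000) = 2.7900000 − (4.2598380)/(-0.0418000) = 104.7000000
f(104.7000000) = 21197.2800000
s_3 = 104.7000000 − 21197.2800000·(104.7000000 − 2.7900000) / (21197.2800000 − 2.0382000) = 104.7000000 − (2160214.8047999)/(21195.2418000) = 2.7802000

104.70000, 2.78020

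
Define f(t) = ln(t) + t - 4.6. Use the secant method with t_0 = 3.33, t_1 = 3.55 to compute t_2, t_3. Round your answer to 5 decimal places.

f(3.33) = -0.0670277, f(3.55) = 0.2169476
t_2 = 3.5500000 − 0.2169476·(3.5500000 − 3.3300000) / (0.2169476 − (-0.0670277)) = 3.5500000 − (0.0477285)/(0.2839753) = 3.3819274
f(3.3819274) = 0.0003732
t_3 = 3.3819274 − 0.0003732·(3.3819274 − 3.5500000) / (0.0003732 − 0.2169476) = 3.3819274 − (-0.0000627)/(-0.2165744) = 3.3816378

3.38193, 3.38164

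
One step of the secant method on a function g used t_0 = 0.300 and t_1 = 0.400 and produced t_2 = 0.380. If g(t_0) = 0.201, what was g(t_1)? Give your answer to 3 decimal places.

-0.050

The secant line through (0.300, 0.201) and (0.400, g(t_1)) crosses zero at t_2 = 0.380.
So (0.300, 0.201), (0.400, g(t_1)), (0.380, 0) are collinear:
g(t_1) = 0.201 · (0.400 − 0.380) / (0.300 − 0.380) = 0.201 · (0.02000)/(-0.08000) = -0.05025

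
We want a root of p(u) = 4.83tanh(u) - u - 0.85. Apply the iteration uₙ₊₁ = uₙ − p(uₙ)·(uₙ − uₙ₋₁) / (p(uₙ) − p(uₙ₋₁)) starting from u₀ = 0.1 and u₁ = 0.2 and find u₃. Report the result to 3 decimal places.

p(0.1) = -0.46860, p(0.2) = -0.09668
u₂ = 0.20000 − (-0.09668)·(0.20000 − 0.10000) / (-0.09668 − (-0.46860)) = 0.20000 − (-0.00967)/(0.37193) = 0.22599
p(0.22599) = -0.00266
u₃ = 0.22599 − (-0.00266)·(0.22599 − 0.20000) / (-0.00266 − (-0.09668)) = 0.22599 − (-0.00007)/(0.09402) = 0.22673

0.227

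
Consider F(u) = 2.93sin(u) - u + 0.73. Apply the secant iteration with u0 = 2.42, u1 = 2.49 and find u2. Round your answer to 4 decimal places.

F(2.42) = 0.245503, F(2.49) = 0.016909
u2 = 2.490000 − 0.016909·(2.490000 − 2.420000) / (0.016909 − 0.245503) = 2.490000 − (0.001184)/(-0.228594) = 2.495178

2.4952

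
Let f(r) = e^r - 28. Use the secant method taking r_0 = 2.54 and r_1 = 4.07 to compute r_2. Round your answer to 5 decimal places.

f(2.54) = -15.3203290, f(4.07) = 30.5569626
r_2 = 4.0700000 − 30.5569626·(4.0700000 − 2.5400000) / (30.5569626 − (-15.3203290)) = 4.0700000 − (46.7521528)/(45.8772916) = 3.0509304

3.05093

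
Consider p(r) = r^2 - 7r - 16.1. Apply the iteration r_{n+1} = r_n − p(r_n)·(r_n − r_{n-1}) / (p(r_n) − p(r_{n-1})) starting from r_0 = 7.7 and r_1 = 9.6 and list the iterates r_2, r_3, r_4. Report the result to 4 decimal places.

p(7.7) = -10.710000, p(9.6) = 8.860000
r_2 = 9.600000 − 8.860000·(9.600000 − 7.700000) / (8.860000 − (-10.710000)) = 9.600000 − (16.834000)/(19.570000) = 8.739806
p(8.739806) = -0.894435
r_3 = 8.739806 − (-0.894435)·(8.739806 − 9.600000) / (-0.894435 − 8.860000) = 8.739806 − (0.769388)/(-9.754435) = 8.818682
p(8.818682) = -0.061627
r_4 = 8.818682 − (-0.061627)·(8.818682 − 8.739806) / (-0.061627 − (-0.894435)) = 8.818682 − (-0.004861)/(0.832808) = 8.824518

8.7398, 8.8187, 8.8245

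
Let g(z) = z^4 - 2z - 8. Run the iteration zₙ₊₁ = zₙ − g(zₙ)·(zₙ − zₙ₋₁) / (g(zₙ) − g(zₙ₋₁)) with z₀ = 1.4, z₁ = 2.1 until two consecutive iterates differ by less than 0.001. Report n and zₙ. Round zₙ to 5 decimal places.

n = 6, zₙ = 1.84942

g(1.4) = -6.9584000, g(2.1) = 7.2481000
z₂ = 2.1000000 − 7.2481000·(0.7000000)/(14.2065000) = 1.7428628;  |Δ| = 0.3571372
g(1.7428628) = -2.2588901
z₃ = 1.7428628 − (-2.2588901)·(-0.3571372)/(-9.5069901) = 1.8277197;  |Δ| = 0.0848569
g(1.8277197) = -0.4961034
z₄ = 1.8277197 − (-0.4961034)·(0.0848569)/(1.7627866) = 1.8516011;  |Δ| = 0.0238814
g(1.8516011) = 0.0509063
z₅ = 1.8516011 − 0.0509063·(0.0238814)/(0.5470098) = 1.8493786;  |Δ| = 0.0022225
g(1.8493786) = -0.0009809
z₆ = 1.8493786 − (-0.0009809)·(-0.0022225)/(-0.0518872) = 1.8494206;  |Δ| = 0.0000420
|z₆ − z₅| = 0.0000420 < 0.001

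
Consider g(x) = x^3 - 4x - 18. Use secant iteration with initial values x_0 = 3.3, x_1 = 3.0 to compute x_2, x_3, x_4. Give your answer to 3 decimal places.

3.116, 3.125, 3.124

g(3.3) = 4.73700, g(3.0) = -3.00000
x_2 = 3.00000 − (-3.00000)·(3.00000 − 3.30000) / (-3.00000 − 4.73700) = 3.00000 − (0.90000)/(-7.73700) = 3.11632
g(3.11632) = -0.20119
x_3 = 3.11632 − (-0.20119)·(3.11632 − 3.00000) / (-0.20119 − (-3.00000)) = 3.11632 − (-0.02340)/(2.79881) = 3.12469
g(3.12469) = 0.00963
x_4 = 3.12469 − 0.00963·(3.12469 − 3.11632) / (0.00963 − (-0.20119)) = 3.12469 − (0.00008)/(0.21082) = 3.12430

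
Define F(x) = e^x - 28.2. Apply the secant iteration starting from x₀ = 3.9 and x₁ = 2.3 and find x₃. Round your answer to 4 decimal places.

F(3.9) = 21.202449, F(2.3) = -18.225818
x₂ = 2.300000 − (-18.225818)·(2.300000 − 3.900000) / (-18.225818 − 21.202449) = 2.300000 − (29.161308)/(-39.428267) = 3.039604
F(3.039604) = -7.303031
x₃ = 3.039604 − (-7.303031)·(3.039604 − 2.300000) / (-7.303031 − (-18.225818)) = 3.039604 − (-5.401352)/(10.922786) = 3.534107

3.5341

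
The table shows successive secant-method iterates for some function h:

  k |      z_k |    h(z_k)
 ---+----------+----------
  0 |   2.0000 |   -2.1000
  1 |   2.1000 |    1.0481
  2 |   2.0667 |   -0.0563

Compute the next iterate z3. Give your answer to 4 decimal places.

2.0684

z3 = 2.0667 − (-0.0563)·(2.0667 − 2.1000) / (-0.0563 − 1.0481)
   = 2.0667 − (0.001875)/(-1.104400) = 2.068398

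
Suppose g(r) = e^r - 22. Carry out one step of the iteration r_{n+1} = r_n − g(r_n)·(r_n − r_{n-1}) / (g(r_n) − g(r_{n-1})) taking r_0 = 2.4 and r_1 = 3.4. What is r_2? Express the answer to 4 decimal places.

2.9795

g(2.4) = -10.976824, g(3.4) = 7.964100
r_2 = 3.400000 − 7.964100·(3.400000 − 2.400000) / (7.964100 − (-10.976824)) = 3.400000 − (7.964100)/(18.940924) = 2.979529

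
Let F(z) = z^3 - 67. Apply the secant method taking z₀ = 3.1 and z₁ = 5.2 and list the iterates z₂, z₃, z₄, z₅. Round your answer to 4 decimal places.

F(3.1) = -37.209000, F(5.2) = 73.608000
z₂ = 5.200000 − 73.608000·(5.200000 − 3.100000) / (73.608000 − (-37.209000)) = 5.200000 − (154.576800)/(110.817000) = 3.805117
F(3.805117) = -11.906053
z₃ = 3.805117 − (-11.906053)·(3.805117 − 5.200000) / (-11.906053 − 73.608000) = 3.805117 − (16.607556)/(-85.514053) = 3.999325
F(3.999325) = -3.032392
z₄ = 3.999325 − (-3.032392)·(3.999325 − 3.805117) / (-3.032392 − (-11.906053)) = 3.999325 − (-0.588916)/(8.873660) = 4.065692
F(4.065692) = 0.205277
z₅ = 4.065692 − 0.205277·(4.065692 − 3.999325) / (0.205277 − (-3.032392)) = 4.065692 − (0.013624)/(3.237669) = 4.061484

3.8051, 3.9993, 4.0657, 4.0615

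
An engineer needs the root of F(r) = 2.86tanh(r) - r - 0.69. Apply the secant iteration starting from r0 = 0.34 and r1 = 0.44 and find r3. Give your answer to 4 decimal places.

0.4023

F(0.34) = -0.093415, F(0.44) = 0.053023
r2 = 0.440000 − 0.053023·(0.440000 − 0.340000) / (0.053023 − (-0.093415)) = 0.440000 − (0.005302)/(0.146438) = 0.403791
F(0.403791) = 0.002127
r3 = 0.403791 − 0.002127·(0.403791 − 0.440000) / (0.002127 − 0.053023) = 0.403791 − (-0.000077)/(-0.050896) = 0.402278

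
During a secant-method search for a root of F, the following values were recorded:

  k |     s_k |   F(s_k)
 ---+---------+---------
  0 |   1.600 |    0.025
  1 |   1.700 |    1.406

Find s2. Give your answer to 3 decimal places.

1.598

s2 = 1.700 − 1.406·(1.700 − 1.600) / (1.406 − 0.025)
   = 1.700 − (0.14060)/(1.38100) = 1.59819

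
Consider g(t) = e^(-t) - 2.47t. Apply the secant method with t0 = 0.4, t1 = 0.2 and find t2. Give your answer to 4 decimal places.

g(0.4) = -0.317680, g(0.2) = 0.324731
t2 = 0.200000 − 0.324731·(0.200000 − 0.400000) / (0.324731 − (-0.317680)) = 0.200000 − (-0.064946)/(0.642411) = 0.301098

0.3011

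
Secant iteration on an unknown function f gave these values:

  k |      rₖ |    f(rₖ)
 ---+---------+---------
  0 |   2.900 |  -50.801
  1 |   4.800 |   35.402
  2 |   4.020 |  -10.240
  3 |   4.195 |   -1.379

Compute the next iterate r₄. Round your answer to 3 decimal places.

r₄ = 4.195 − (-1.379)·(4.195 − 4.020) / (-1.379 − (-10.240))
   = 4.195 − (-0.24133)/(8.86100) = 4.22223

4.222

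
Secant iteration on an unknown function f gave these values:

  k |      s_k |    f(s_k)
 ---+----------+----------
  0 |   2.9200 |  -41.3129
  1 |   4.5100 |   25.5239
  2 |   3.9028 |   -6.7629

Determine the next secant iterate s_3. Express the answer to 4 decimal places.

4.0300

s_3 = 3.9028 − (-6.7629)·(3.9028 − 4.5100) / (-6.7629 − 25.5239)
   = 3.9028 − (4.106433)/(-32.286800) = 4.029986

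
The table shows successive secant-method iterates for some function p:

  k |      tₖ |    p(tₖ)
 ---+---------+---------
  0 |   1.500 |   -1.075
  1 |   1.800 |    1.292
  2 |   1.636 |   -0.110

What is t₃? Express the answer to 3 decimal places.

1.649

t₃ = 1.636 − (-0.110)·(1.636 − 1.800) / (-0.110 − 1.292)
   = 1.636 − (0.01804)/(-1.40200) = 1.64887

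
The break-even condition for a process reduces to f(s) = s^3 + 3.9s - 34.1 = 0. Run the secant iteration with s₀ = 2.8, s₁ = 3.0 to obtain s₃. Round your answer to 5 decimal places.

f(2.8) = -1.2280000, f(3.0) = 4.6000000
s₂ = 3.0000000 − 4.6000000·(3.0000000 − 2.8000000) / (4.6000000 − (-1.2280000)) = 3.0000000 − (0.9200000)/(5.8280000) = 2.8421414
f(2.8421414) = -0.0574908
s₃ = 2.8421414 − (-0.0574908)·(2.8421414 − 3.0000000) / (-0.0574908 − 4.6000000) = 2.8421414 − (0.0090754)/(-4.6574908) = 2.8440900

2.84409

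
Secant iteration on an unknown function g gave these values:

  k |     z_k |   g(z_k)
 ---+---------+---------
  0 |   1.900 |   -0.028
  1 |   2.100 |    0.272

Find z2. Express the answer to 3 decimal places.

z2 = 2.100 − 0.272·(2.100 − 1.900) / (0.272 − (-0.028))
   = 2.100 − (0.05440)/(0.30000) = 1.91867

1.919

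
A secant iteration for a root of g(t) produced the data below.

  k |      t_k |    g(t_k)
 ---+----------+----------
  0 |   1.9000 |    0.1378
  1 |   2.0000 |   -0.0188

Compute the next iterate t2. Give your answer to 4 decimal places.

t2 = 2.0000 − (-0.0188)·(2.0000 − 1.9000) / (-0.0188 − 0.1378)
   = 2.0000 − (-0.001880)/(-0.156600) = 1.987995

1.9880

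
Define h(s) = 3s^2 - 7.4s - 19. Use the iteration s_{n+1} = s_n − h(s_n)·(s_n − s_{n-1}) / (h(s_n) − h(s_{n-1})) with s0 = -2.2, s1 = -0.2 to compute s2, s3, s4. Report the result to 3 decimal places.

h(-2.2) = 11.80000, h(-0.2) = -17.40000
s2 = -0.20000 − (-17.40000)·(-0.20000 − (-2.20000)) / (-17.40000 − 11.80000) = -0.20000 − (-34.80000)/(-29.20000) = -1.39178
h(-1.39178) = -2.88966
s3 = -1.39178 − (-2.88966)·(-1.39178 − (-0.20000)) / (-2.88966 − (-17.40000)) = -1.39178 − (3.44384)/(14.51034) = -1.62912
h(-1.62912) = 1.01755
s4 = -1.62912 − 1.01755·(-1.62912 − (-1.39178)) / (1.01755 − (-2.88966)) = -1.62912 − (-0.24150)/(3.90721) = -1.56731

-1.392, -1.629, -1.567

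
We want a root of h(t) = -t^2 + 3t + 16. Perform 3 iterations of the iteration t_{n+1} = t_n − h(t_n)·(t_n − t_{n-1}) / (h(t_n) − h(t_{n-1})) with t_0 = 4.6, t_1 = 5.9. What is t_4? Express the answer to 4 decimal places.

5.7720

h(4.6) = 8.640000, h(5.9) = -1.110000
t_2 = 5.900000 − (-1.110000)·(5.900000 − 4.600000) / (-1.110000 − 8.640000) = 5.900000 − (-1.443000)/(-9.750000) = 5.752000
h(5.752000) = 0.170496
t_3 = 5.752000 − 0.170496·(5.752000 − 5.900000) / (0.170496 − (-1.110000)) = 5.752000 − (-0.025233)/(1.280496) = 5.771706
h(5.771706) = 0.002528
t_4 = 5.771706 − 0.002528·(5.771706 − 5.752000) / (0.002528 − 0.170496) = 5.771706 − (0.000050)/(-0.167968) = 5.772003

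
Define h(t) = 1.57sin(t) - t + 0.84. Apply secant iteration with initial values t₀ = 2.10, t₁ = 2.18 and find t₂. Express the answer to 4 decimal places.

h(2.10) = 0.095239, h(2.18) = -0.052437
t₂ = 2.180000 − (-0.052437)·(2.180000 − 2.100000) / (-0.052437 − 0.095239) = 2.180000 − (-0.004195)/(-0.147676) = 2.151594

2.1516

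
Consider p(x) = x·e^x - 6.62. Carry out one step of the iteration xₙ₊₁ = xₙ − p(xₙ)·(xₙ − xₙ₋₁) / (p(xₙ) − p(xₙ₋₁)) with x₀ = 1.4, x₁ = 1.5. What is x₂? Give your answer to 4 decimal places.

p(1.4) = -0.942720, p(1.5) = 0.102534
x₂ = 1.500000 − 0.102534·(1.500000 − 1.400000) / (0.102534 − (-0.942720)) = 1.500000 − (0.010253)/(1.045254) = 1.490191

1.4902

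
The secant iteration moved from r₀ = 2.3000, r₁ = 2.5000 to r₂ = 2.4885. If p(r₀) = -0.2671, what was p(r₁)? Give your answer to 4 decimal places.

0.0163

The secant line through (2.3000, -0.2671) and (2.5000, p(r₁)) crosses zero at r₂ = 2.4885.
So (2.3000, -0.2671), (2.5000, p(r₁)), (2.4885, 0) are collinear:
p(r₁) = -0.2671 · (2.5000 − 2.4885) / (2.3000 − 2.4885) = -0.2671 · (0.011500)/(-0.188500) = 0.016295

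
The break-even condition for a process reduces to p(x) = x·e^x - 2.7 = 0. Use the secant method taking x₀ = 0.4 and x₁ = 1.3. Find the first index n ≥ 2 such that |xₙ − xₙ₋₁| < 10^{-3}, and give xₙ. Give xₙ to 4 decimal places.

p(0.4) = -2.103270, p(1.3) = 2.070086
x₂ = 1.300000 − 2.070086·(0.900000)/(4.173356) = 0.853578;  |Δ| = 0.446422
p(0.853578) = -0.695770
x₃ = 0.853578 − (-0.695770)·(-0.446422)/(-2.765855) = 0.965879;  |Δ| = 0.112300
p(0.965879) = -0.162545
x₄ = 0.965879 − (-0.162545)·(0.112300)/(0.533225) = 1.000112;  |Δ| = 0.034233
p(1.000112) = 0.018889
x₅ = 1.000112 − 0.018889·(0.034233)/(0.181434) = 0.996548;  |Δ| = 0.003564
p(0.996548) = -0.000438
x₆ = 0.996548 − (-0.000438)·(-0.003564)/(-0.019327) = 0.996629;  |Δ| = 0.000081
|x₆ − x₅| = 0.000081 < 10^{-3}

n = 6, xₙ = 0.9966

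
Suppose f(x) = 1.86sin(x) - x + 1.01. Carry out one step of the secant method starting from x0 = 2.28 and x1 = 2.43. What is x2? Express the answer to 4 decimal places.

f(2.28) = 0.141518, f(2.43) = -0.205344
x2 = 2.430000 − (-0.205344)·(2.430000 − 2.280000) / (-0.205344 − 0.141518) = 2.430000 − (-0.030802)/(-0.346862) = 2.341199

2.3412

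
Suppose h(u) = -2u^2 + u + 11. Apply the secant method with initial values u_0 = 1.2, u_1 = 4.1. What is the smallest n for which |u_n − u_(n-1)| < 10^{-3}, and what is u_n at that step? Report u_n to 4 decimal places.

n = 6, u_n = 2.6085

h(1.2) = 9.320000, h(4.1) = -18.520000
u_2 = 4.100000 − (-18.520000)·(2.900000)/(-27.840000) = 2.170833;  |Δ| = 1.929167
h(2.170833) = 3.745799
u_3 = 2.170833 − 3.745799·(-1.929167)/(22.265799) = 2.495379;  |Δ| = 0.324546
h(2.495379) = 1.041546
u_4 = 2.495379 − 1.041546·(0.324546)/(-2.704253) = 2.620378;  |Δ| = 0.124999
h(2.620378) = -0.112385
u_5 = 2.620378 − (-0.112385)·(0.124999)/(-1.153931) = 2.608204;  |Δ| = 0.012174
h(2.608204) = 0.002747
u_6 = 2.608204 − 0.002747·(-0.012174)/(0.115133) = 2.608495;  |Δ| = 0.000290
|u_6 − u_5| = 0.000290 < 10^{-3}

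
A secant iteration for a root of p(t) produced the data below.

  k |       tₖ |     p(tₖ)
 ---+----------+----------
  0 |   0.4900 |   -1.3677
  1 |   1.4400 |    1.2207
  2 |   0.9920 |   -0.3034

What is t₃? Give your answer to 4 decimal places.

t₃ = 0.9920 − (-0.3034)·(0.9920 − 1.4400) / (-0.3034 − 1.2207)
   = 0.9920 − (0.135923)/(-1.524100) = 1.081183

1.0812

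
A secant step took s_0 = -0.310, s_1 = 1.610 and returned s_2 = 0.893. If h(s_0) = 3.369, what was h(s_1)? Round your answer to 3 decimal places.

The secant line through (-0.310, 3.369) and (1.610, h(s_1)) crosses zero at s_2 = 0.893.
So (-0.310, 3.369), (1.610, h(s_1)), (0.893, 0) are collinear:
h(s_1) = 3.369 · (1.610 − 0.893) / (-0.310 − 0.893) = 3.369 · (0.71700)/(-1.20300) = -2.00796

-2.008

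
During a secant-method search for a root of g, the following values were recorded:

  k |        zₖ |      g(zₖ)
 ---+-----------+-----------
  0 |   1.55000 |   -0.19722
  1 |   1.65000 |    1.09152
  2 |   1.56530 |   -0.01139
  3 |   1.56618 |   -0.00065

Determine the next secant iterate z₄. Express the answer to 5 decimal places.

1.56623

z₄ = 1.56618 − (-0.00065)·(1.56618 − 1.56530) / (-0.00065 − (-0.01139))
   = 1.56618 − (-0.0000006)/(0.0107400) = 1.5662333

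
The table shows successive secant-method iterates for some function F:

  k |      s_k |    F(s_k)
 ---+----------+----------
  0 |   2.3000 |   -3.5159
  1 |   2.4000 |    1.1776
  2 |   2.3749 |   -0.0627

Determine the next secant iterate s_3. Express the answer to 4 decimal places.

2.3762

s_3 = 2.3749 − (-0.0627)·(2.3749 − 2.4000) / (-0.0627 − 1.1776)
   = 2.3749 − (0.001574)/(-1.240300) = 2.376169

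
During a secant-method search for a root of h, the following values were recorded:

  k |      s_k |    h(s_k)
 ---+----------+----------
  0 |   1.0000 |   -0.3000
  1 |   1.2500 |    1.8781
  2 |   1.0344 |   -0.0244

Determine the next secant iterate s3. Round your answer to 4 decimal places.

s3 = 1.0344 − (-0.0244)·(1.0344 − 1.2500) / (-0.0244 − 1.8781)
   = 1.0344 − (0.005261)/(-1.902500) = 1.037165

1.0372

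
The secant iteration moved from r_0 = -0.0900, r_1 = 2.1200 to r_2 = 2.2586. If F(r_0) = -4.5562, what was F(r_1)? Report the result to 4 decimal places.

-0.2689

The secant line through (-0.0900, -4.5562) and (2.1200, F(r_1)) crosses zero at r_2 = 2.2586.
So (-0.0900, -4.5562), (2.1200, F(r_1)), (2.2586, 0) are collinear:
F(r_1) = -4.5562 · (2.1200 − 2.2586) / (-0.0900 − 2.2586) = -4.5562 · (-0.138600)/(-2.348600) = -0.268879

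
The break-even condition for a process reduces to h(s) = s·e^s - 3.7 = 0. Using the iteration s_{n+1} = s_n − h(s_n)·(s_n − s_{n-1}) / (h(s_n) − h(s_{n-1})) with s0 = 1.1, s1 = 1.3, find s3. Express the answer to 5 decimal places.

1.15936

h(1.1) = -0.3954174, h(1.3) = 1.0700857
s2 = 1.3000000 − 1.0700857·(1.3000000 − 1.1000000) / (1.0700857 − (-0.3954174)) = 1.3000000 − (0.2140171)/(1.4655030) = 1.1539634
h(1.1539634) = -0.0410882
s3 = 1.1539634 − (-0.0410882)·(1.1539634 − 1.3000000) / (-0.0410882 − 1.0700857) = 1.1539634 − (0.0060004)/(-1.1111739) = 1.1593634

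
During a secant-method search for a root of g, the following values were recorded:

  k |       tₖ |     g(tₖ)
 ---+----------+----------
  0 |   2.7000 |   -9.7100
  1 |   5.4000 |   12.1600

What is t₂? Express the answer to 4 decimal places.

t₂ = 5.4000 − 12.1600·(5.4000 − 2.7000) / (12.1600 − (-9.7100))
   = 5.4000 − (32.832000)/(21.870000) = 3.898765

3.8988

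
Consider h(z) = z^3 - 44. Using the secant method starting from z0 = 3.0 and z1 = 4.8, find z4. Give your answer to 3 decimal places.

3.533

h(3.0) = -17.00000, h(4.8) = 66.59200
z2 = 4.80000 − 66.59200·(4.80000 − 3.00000) / (66.59200 − (-17.00000)) = 4.80000 − (119.86560)/(83.59200) = 3.36606
h(3.36606) = -5.86120
z3 = 3.36606 − (-5.86120)·(3.36606 − 4.80000) / (-5.86120 − 66.59200) = 3.36606 − (8.40459)/(-72.45320) = 3.48206
h(3.48206) = -1.78078
z4 = 3.48206 − (-1.78078)·(3.48206 − 3.36606) / (-1.78078 − (-5.86120)) = 3.48206 − (-0.20657)/(4.08043) = 3.53269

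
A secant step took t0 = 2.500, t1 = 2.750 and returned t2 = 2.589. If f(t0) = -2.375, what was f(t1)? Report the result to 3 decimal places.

The secant line through (2.500, -2.375) and (2.750, f(t1)) crosses zero at t2 = 2.589.
So (2.500, -2.375), (2.750, f(t1)), (2.589, 0) are collinear:
f(t1) = -2.375 · (2.750 − 2.589) / (2.500 − 2.589) = -2.375 · (0.16100)/(-0.08900) = 4.29635

4.296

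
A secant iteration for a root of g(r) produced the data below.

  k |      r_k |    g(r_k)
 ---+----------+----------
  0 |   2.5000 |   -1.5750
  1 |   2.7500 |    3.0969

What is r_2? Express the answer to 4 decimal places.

r_2 = 2.7500 − 3.0969·(2.7500 − 2.5000) / (3.0969 − (-1.5750))
   = 2.7500 − (0.774225)/(4.671900) = 2.584280

2.5843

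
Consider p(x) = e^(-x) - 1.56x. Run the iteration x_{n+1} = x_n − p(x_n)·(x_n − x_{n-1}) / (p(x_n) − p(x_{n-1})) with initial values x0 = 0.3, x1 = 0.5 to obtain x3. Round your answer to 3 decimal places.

p(0.3) = 0.27282, p(0.5) = -0.17347
x2 = 0.50000 − (-0.17347)·(0.50000 − 0.30000) / (-0.17347 − 0.27282) = 0.50000 − (-0.03469)/(-0.44629) = 0.42226
p(0.42226) = -0.00316
x3 = 0.42226 − (-0.00316)·(0.42226 − 0.50000) / (-0.00316 − (-0.17347)) = 0.42226 − (0.00025)/(0.17030) = 0.42082

0.421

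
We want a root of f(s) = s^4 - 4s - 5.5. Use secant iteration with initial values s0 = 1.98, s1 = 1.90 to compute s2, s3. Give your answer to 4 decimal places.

1.9027, 1.9029

f(1.98) = 1.949536, f(1.90) = -0.067900
s2 = 1.900000 − (-0.067900)·(1.900000 − 1.980000) / (-0.067900 − 1.949536) = 1.900000 − (0.005432)/(-2.017436) = 1.902693
f(1.902693) = -0.004641
s3 = 1.902693 − (-0.004641)·(1.902693 − 1.900000) / (-0.004641 − (-0.067900)) = 1.902693 − (-0.000012)/(0.063259) = 1.902890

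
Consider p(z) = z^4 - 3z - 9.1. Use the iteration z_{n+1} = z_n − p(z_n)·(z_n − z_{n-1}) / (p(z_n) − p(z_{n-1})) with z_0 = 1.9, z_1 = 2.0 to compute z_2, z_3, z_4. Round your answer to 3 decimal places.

p(1.9) = -1.76790, p(2.0) = 0.90000
z_2 = 2.00000 − 0.90000·(2.00000 − 1.90000) / (0.90000 − (-1.76790)) = 2.00000 − (0.09000)/(2.66790) = 1.96627
p(1.96627) = -0.05129
z_3 = 1.96627 − (-0.05129)·(1.96627 − 2.00000) / (-0.05129 − 0.90000) = 1.96627 − (0.00173)/(-0.95129) = 1.96808
p(1.96808) = -0.00136
z_4 = 1.96808 − (-0.00136)·(1.96808 − 1.96627) / (-0.00136 − (-0.05129)) = 1.96808 − (0.00000)/(0.04993) = 1.96813

1.966, 1.968, 1.968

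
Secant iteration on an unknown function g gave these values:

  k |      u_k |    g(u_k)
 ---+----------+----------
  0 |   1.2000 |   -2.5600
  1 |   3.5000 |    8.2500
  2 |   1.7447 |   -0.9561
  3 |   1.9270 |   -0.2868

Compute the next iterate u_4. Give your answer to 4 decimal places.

2.0051

u_4 = 1.9270 − (-0.2868)·(1.9270 − 1.7447) / (-0.2868 − (-0.9561))
   = 1.9270 − (-0.052284)/(0.669300) = 2.005117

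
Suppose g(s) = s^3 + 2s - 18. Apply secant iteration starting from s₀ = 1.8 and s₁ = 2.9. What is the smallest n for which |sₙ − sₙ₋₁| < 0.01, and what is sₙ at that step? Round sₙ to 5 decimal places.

g(1.8) = -8.5680000, g(2.9) = 12.1890000
s₂ = 2.9000000 − 12.1890000·(1.1000000)/(20.7570000) = 2.2540541;  |Δ| = 0.6459459
g(2.2540541) = -2.0395849
s₃ = 2.2540541 − (-2.0395849)·(-0.6459459)/(-14.2285849) = 2.3466467;  |Δ| = 0.0925926
g(2.3466467) = -0.3843091
s₄ = 2.3466467 − (-0.3843091)·(0.0925926)/(1.6552759) = 2.3681441;  |Δ| = 0.0214974
g(2.3681441) = 0.0170921
s₅ = 2.3681441 − 0.0170921·(0.0214974)/(0.4014012) = 2.3672287;  |Δ| = 0.0009154
|s₅ − s₄| = 0.0009154 < 0.01

n = 5, sₙ = 2.36723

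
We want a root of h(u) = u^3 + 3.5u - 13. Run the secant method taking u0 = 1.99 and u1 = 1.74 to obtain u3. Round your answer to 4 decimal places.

h(1.99) = 1.845599, h(1.74) = -1.641976
u2 = 1.740000 − (-1.641976)·(1.740000 − 1.990000) / (-1.641976 − 1.845599) = 1.740000 − (0.410494)/(-3.487575) = 1.857702
h(1.857702) = -0.087010
u3 = 1.857702 − (-0.087010)·(1.857702 − 1.740000) / (-0.087010 − (-1.641976)) = 1.857702 − (-0.010241)/(1.554966) = 1.864288

1.8643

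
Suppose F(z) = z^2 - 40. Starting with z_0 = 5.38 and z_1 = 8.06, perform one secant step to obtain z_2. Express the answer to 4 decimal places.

6.2026

F(5.38) = -11.055600, F(8.06) = 24.963600
z_2 = 8.060000 − 24.963600·(8.060000 − 5.380000) / (24.963600 − (-11.055600)) = 8.060000 − (66.902448)/(36.019200) = 6.202589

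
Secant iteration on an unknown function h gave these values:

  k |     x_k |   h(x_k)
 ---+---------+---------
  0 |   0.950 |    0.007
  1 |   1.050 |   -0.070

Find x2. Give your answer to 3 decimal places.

0.959

x2 = 1.050 − (-0.070)·(1.050 − 0.950) / (-0.070 − 0.007)
   = 1.050 − (-0.00700)/(-0.07700) = 0.95909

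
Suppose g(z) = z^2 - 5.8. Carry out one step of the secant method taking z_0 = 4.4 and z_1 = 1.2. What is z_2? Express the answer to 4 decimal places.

1.9786

g(4.4) = 13.560000, g(1.2) = -4.360000
z_2 = 1.200000 − (-4.360000)·(1.200000 − 4.400000) / (-4.360000 − 13.560000) = 1.200000 − (13.952000)/(-17.920000) = 1.978571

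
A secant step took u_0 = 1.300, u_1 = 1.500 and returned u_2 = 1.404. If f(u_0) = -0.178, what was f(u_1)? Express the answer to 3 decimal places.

0.164

The secant line through (1.300, -0.178) and (1.500, f(u_1)) crosses zero at u_2 = 1.404.
So (1.300, -0.178), (1.500, f(u_1)), (1.404, 0) are collinear:
f(u_1) = -0.178 · (1.500 − 1.404) / (1.300 − 1.404) = -0.178 · (0.09600)/(-0.10400) = 0.16431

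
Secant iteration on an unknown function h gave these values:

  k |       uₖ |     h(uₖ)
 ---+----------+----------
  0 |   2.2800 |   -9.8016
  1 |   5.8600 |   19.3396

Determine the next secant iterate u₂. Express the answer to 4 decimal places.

u₂ = 5.8600 − 19.3396·(5.8600 − 2.2800) / (19.3396 − (-9.8016))
   = 5.8600 − (69.235768)/(29.141200) = 3.484128

3.4841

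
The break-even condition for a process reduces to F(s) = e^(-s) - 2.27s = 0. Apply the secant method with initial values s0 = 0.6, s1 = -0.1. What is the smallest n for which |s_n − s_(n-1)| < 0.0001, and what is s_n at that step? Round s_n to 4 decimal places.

n = 5, s_n = 0.3199

F(0.6) = -0.813188, F(-0.1) = 1.332171
s2 = -0.100000 − 1.332171·(-0.700000)/(2.145359) = 0.334668;  |Δ| = 0.434668
F(0.334668) = -0.044122
s3 = 0.334668 − (-0.044122)·(0.434668)/(-1.376293) = 0.320734;  |Δ| = 0.013935
F(0.320734) = -0.002449
s4 = 0.320734 − (-0.002449)·(-0.013935)/(0.041673) = 0.319915;  |Δ| = 0.000819
F(0.319915) = 0.000004
s5 = 0.319915 − 0.000004·(-0.000819)/(0.002453) = 0.319916;  |Δ| = 0.000001
|s5 − s4| = 0.000001 < 0.0001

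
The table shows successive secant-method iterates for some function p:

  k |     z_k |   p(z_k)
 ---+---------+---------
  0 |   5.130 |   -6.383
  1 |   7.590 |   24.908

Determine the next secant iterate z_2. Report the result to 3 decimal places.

z_2 = 7.590 − 24.908·(7.590 − 5.130) / (24.908 − (-6.383))
   = 7.590 − (61.27368)/(31.29100) = 5.63181

5.632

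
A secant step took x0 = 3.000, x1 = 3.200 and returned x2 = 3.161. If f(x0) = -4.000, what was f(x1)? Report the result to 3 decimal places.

0.969

The secant line through (3.000, -4.000) and (3.200, f(x1)) crosses zero at x2 = 3.161.
So (3.000, -4.000), (3.200, f(x1)), (3.161, 0) are collinear:
f(x1) = -4.000 · (3.200 − 3.161) / (3.000 − 3.161) = -4.000 · (0.03900)/(-0.16100) = 0.96894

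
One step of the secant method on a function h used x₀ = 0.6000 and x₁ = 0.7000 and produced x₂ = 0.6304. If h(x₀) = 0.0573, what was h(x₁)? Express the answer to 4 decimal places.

-0.1312

The secant line through (0.6000, 0.0573) and (0.7000, h(x₁)) crosses zero at x₂ = 0.6304.
So (0.6000, 0.0573), (0.7000, h(x₁)), (0.6304, 0) are collinear:
h(x₁) = 0.0573 · (0.7000 − 0.6304) / (0.6000 − 0.6304) = 0.0573 · (0.069600)/(-0.030400) = -0.131187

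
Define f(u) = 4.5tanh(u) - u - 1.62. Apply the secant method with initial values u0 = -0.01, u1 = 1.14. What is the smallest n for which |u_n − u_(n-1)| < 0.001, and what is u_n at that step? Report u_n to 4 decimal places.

f(-0.01) = -1.654999, f(1.14) = 0.904863
u2 = 1.140000 − 0.904863·(1.150000)/(2.559862) = 0.733496;  |Δ| = 0.406504
f(0.733496) = 0.459903
u3 = 0.733496 − 0.459903·(-0.406504)/(-0.444961) = 0.313343;  |Δ| = 0.420154
f(0.313343) = -0.567706
u4 = 0.313343 − (-0.567706)·(-0.420154)/(-1.027608) = 0.545458;  |Δ| = 0.232115
f(0.545458) = 0.071530
u5 = 0.545458 − 0.071530·(0.232115)/(0.639235) = 0.519485;  |Δ| = 0.025973
f(0.519485) = 0.008375
u6 = 0.519485 − 0.008375·(-0.025973)/(-0.063155) = 0.516040;  |Δ| = 0.003444
f(0.516040) = -0.000169
u7 = 0.516040 − (-0.000169)·(-0.003444)/(-0.008544) = 0.516108;  |Δ| = 0.000068
|u7 − u6| = 0.000068 < 0.001

n = 7, u_n = 0.5161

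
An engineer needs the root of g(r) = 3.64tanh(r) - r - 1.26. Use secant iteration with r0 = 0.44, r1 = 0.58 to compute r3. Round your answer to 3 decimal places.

g(0.44) = -0.19433, g(0.58) = 0.06250
r2 = 0.58000 − 0.06250·(0.58000 − 0.44000) / (0.06250 − (-0.19433)) = 0.58000 − (0.00875)/(0.25684) = 0.54593
g(0.54593) = 0.00484
r3 = 0.54593 − 0.00484·(0.54593 − 0.58000) / (0.00484 − 0.06250) = 0.54593 − (-0.00016)/(-0.05766) = 0.54307

0.543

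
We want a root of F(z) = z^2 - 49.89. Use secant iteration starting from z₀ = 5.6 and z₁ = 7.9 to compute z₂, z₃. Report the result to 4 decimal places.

F(5.6) = -18.530000, F(7.9) = 12.520000
z₂ = 7.900000 − 12.520000·(7.900000 − 5.600000) / (12.520000 − (-18.530000)) = 7.900000 − (28.796000)/(31.050000) = 6.972593
F(6.972593) = -1.272953
z₃ = 6.972593 − (-1.272953)·(6.972593 − 7.900000) / (-1.272953 − 12.520000) = 6.972593 − (1.180546)/(-13.792953) = 7.058183

6.9726, 7.0582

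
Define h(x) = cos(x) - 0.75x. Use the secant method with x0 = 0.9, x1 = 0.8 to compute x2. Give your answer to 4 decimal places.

h(0.9) = -0.053390, h(0.8) = 0.096707
x2 = 0.800000 − 0.096707·(0.800000 − 0.900000) / (0.096707 − (-0.053390)) = 0.800000 − (-0.009671)/(0.150097) = 0.864430

0.8644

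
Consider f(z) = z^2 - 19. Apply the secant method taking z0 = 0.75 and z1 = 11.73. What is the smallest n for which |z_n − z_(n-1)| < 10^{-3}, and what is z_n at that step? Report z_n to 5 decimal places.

f(0.75) = -18.4375000, f(11.73) = 118.5929000
z2 = 11.7300000 − 118.5929000·(10.9800000)/(137.0304000) = 2.2273638;  |Δ| = 9.5026362
f(2.2273638) = -14.0388506
z3 = 2.2273638 − (-14.0388506)·(-9.5026362)/(-132.6317506) = 3.2332020;  |Δ| = 1.0058383
f(3.2332020) = -8.5464045
z4 = 3.2332020 − (-8.5464045)·(1.0058383)/(5.4924461) = 4.7983154;  |Δ| = 1.5651134
f(4.7983154) = 4.0238307
z5 = 4.7983154 − 4.0238307·(1.5651134)/(12.5702352) = 4.2973104;  |Δ| = 0.5010050
f(4.2973104) = -0.5331236
z6 = 4.2973104 − (-0.5331236)·(-0.5010050)/(-4.5569544) = 4.3559236;  |Δ| = 0.0586132
f(4.3559236) = -0.0259300
z7 = 4.3559236 − (-0.0259300)·(0.0586132)/(0.5071936) = 4.3589201;  |Δ| = 0.0029966
f(4.3589201) = 0.0001846
z8 = 4.3589201 − 0.0001846·(0.0029966)/(0.0261146) = 4.3588989;  |Δ| = 0.0000212
|z8 − z7| = 0.0000212 < 10^{-3}

n = 8, z_n = 4.35890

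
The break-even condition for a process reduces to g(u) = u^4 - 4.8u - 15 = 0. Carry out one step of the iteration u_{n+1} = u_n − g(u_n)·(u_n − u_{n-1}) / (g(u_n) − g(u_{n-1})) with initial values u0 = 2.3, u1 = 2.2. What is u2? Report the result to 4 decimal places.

2.2523

g(2.3) = 1.944100, g(2.2) = -2.134400
u2 = 2.200000 − (-2.134400)·(2.200000 − 2.300000) / (-2.134400 − 1.944100) = 2.200000 − (0.213440)/(-4.078500) = 2.252333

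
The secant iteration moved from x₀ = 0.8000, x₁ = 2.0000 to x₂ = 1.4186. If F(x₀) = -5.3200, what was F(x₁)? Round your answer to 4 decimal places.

The secant line through (0.8000, -5.3200) and (2.0000, F(x₁)) crosses zero at x₂ = 1.4186.
So (0.8000, -5.3200), (2.0000, F(x₁)), (1.4186, 0) are collinear:
F(x₁) = -5.3200 · (2.0000 − 1.4186) / (0.8000 − 1.4186) = -5.3200 · (0.581400)/(-0.618600) = 5.000078

5.0001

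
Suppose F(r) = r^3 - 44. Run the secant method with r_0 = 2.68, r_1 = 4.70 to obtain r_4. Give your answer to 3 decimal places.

3.536

F(2.68) = -24.75117, F(4.70) = 59.82300
r_2 = 4.70000 − 59.82300·(4.70000 − 2.68000) / (59.82300 − (-24.75117)) = 4.70000 − (120.84246)/(84.57417) = 3.27117
F(3.27117) = -8.99680
r_3 = 3.27117 − (-8.99680)·(3.27117 − 4.70000) / (-8.99680 − 59.82300) = 3.27117 − (12.85494)/(-68.81980) = 3.45796
F(3.45796) = -2.65159
r_4 = 3.45796 − (-2.65159)·(3.45796 − 3.27117) / (-2.65159 − (-8.99680)) = 3.45796 − (-0.49529)/(6.34522) = 3.53601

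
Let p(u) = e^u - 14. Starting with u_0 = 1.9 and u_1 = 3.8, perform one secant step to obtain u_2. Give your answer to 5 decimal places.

2.26556

p(1.9) = -7.3141056, p(3.8) = 30.7011845
u_2 = 3.8000000 − 30.7011845·(3.8000000 − 1.9000000) / (30.7011845 − (-7.3141056)) = 3.8000000 − (58.3322505)/(38.0152901) = 2.2655582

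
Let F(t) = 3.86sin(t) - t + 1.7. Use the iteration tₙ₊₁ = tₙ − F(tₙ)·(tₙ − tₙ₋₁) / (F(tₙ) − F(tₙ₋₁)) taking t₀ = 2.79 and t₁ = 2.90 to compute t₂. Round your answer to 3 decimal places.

2.841

F(2.79) = 0.23936, F(2.90) = -0.27650
t₂ = 2.90000 − (-0.27650)·(2.90000 − 2.79000) / (-0.27650 − 0.23936) = 2.90000 − (-0.03041)/(-0.51586) = 2.84104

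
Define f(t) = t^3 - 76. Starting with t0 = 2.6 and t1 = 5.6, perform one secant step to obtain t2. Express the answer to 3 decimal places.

3.709

f(2.6) = -58.42400, f(5.6) = 99.61600
t2 = 5.60000 − 99.61600·(5.60000 − 2.60000) / (99.61600 − (-58.42400)) = 5.60000 − (298.84800)/(158.04000) = 3.70904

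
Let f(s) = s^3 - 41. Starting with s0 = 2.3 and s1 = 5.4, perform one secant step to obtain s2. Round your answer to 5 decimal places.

2.91517

f(2.3) = -28.8330000, f(5.4) = 116.4640000
s2 = 5.4000000 − 116.4640000·(5.4000000 − 2.3000000) / (116.4640000 − (-28.8330000)) = 5.4000000 − (361.0384000)/(145.2970000) = 2.9151696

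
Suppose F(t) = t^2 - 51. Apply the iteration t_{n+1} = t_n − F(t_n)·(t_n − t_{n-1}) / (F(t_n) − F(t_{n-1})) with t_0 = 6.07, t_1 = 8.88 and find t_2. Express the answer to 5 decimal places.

7.01683

F(6.07) = -14.1551000, F(8.88) = 27.8544000
t_2 = 8.8800000 − 27.8544000·(8.8800000 − 6.0700000) / (27.8544000 − (-14.1551000)) = 8.8800000 − (78.2708640)/(42.0095000) = 7.0168294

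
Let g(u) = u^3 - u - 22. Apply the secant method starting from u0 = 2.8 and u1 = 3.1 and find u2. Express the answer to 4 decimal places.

2.9133

g(2.8) = -2.848000, g(3.1) = 4.691000
u2 = 3.100000 − 4.691000·(3.100000 − 2.800000) / (4.691000 − (-2.848000)) = 3.100000 − (1.407300)/(7.539000) = 2.913331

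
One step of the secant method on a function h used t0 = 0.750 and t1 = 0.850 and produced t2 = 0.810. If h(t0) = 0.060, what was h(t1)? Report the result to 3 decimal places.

-0.040

The secant line through (0.750, 0.060) and (0.850, h(t1)) crosses zero at t2 = 0.810.
So (0.750, 0.060), (0.850, h(t1)), (0.810, 0) are collinear:
h(t1) = 0.060 · (0.850 − 0.810) / (0.750 − 0.810) = 0.060 · (0.04000)/(-0.06000) = -0.04000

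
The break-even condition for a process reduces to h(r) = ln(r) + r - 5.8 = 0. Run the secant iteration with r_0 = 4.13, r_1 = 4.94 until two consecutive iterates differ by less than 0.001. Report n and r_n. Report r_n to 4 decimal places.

n = 4, r_n = 4.3336

h(4.13) = -0.251723, h(4.94) = 0.737365
r_2 = 4.940000 − 0.737365·(0.810000)/(0.989088) = 4.336145;  |Δ| = 0.603855
h(4.336145) = 0.003130
r_3 = 4.336145 − 0.003130·(-0.603855)/(-0.734235) = 4.333570;  |Δ| = 0.002575
h(4.333570) = -0.000038
r_4 = 4.333570 − (-0.000038)·(-0.002575)/(-0.003168) = 4.333601;  |Δ| = 0.000031
|r_4 − r_3| = 0.000031 < 0.001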